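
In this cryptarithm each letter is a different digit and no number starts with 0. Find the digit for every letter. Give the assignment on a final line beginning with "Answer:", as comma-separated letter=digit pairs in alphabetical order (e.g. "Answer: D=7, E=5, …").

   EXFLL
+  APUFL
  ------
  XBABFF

Step 1. [col 1: L + L ≡ F (mod 10)] F=8 is one option consistent with column 1 (L + L ≡ F (mod 10), carry-in 0) — take it. So F=8.
Step 2. [X] adding two 5-digit numbers gives at most 5+1 digits, and here it does — X is that final carry and must be 1. So X=1.
Step 3. [col 1: L + L ≡ F (mod 10)] column 1 (L + L ≡ F (mod 10), carry-in 0) doesn't pin L yet; pick L=9 and continue ⇒ L=9.
Step 4. [col 3: F + U ≡ B (mod 10)] column 3 (F + U ≡ B (mod 10), carry-in 1) doesn't pin B yet; pick B=3 and continue, so B=3.
Step 5. [col 3: F + U ≡ B (mod 10)] column 3 reads F+U+carry(1)=B with F=8, B=3; with digits 1,3,8,9 already taken and all letters distinct, the only value for U is 4. So U=4.
Step 6. [col 4: X + P ≡ A (mod 10)] P=5 is one option consistent with column 4 (X + P ≡ A (mod 10), carry-in 1) — take it ⇒ P=5.
Step 7. [col 4: X + P ≡ A (mod 10)] in column 4 we have X+P≡A with carry-in 1; given X=1, P=5 and digits 1,3,4,5,8,9 already taken and all letters distinct, that pins A to 7, so A=7.
Step 8. [col 5: E + A ≡ B (mod 10)] in column 5 we have E+A≡B with carry-in 0; given A=7, B=3 and digits 1,3,4,5,7,8,9 already taken and all letters distinct, that pins E to 6, so E=6.

Answer: A=7, B=3, E=6, F=8, L=9, P=5, U=4, X=1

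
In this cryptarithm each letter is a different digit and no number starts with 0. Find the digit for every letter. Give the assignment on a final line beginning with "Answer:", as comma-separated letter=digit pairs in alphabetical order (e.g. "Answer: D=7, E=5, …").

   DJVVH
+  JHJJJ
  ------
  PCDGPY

Step 1. [P] the sum has 6 digits but both addends have 5; that extra leading digit P is the final carry, namely 1, so P=1.
Step 2. [col 1: H + J ≡ Y (mod 10)] several values work for H in column 1 (H + J ≡ Y (mod 10), carry-in 0); try H=3, so H=3.
Step 3. [col 1: H + J ≡ Y (mod 10)] several values work for Y in column 1 (H + J ≡ Y (mod 10), carry-in 0); try Y=8, so Y=8.
Step 4. [col 1: H + J ≡ Y (mod 10)] from column 1 (H=3, Y=8, carry-in 0, digits 1,3,8 already taken and all letters distinct): J must equal 5 ⇒ J=5.
Step 5. [col 2: V + J ≡ P (mod 10)] from column 2 (J=5, P=1, carry-in 0, digits 1,3,5,8 already taken and all letters distinct): V must equal 6 ⇒ V=6.
Step 6. [col 3: V + J ≡ G (mod 10)] from column 3 (V=6, J=5, carry-in 1, digits 1,3,5,6,8 already taken and all letters distinct): G must equal 2, so G=2.
Step 7. [col 4: J + H ≡ D (mod 10)] column 4 reads J+H+carry(1)=D with J=5, H=3; with digits 1,2,3,5,6,8 already taken and all letters distinct, the only value for D is 9. So D=9.
Step 8. [col 5: D + J ≡ C (mod 10)] from column 5 (D=9, J=5, carry-in 0, digits 1,2,3,5,6,8,9 already taken and all letters distinct): C must equal 4. So C=4.

Answer: C=4, D=9, G=2, H=3, J=5, P=1, V=6, Y=8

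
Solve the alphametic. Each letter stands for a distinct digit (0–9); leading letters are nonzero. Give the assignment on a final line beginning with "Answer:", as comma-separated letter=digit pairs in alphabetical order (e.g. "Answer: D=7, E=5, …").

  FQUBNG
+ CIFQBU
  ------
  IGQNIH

Step 1. [col 1: G + U ≡ H (mod 10)] column 1 (G + U ≡ H (mod 10), carry-in 0) doesn't pin H yet; pick H=6 and continue ⇒ H=6.
Step 2. [col 1: G + U ≡ H (mod 10)] several values work for G in column 1 (G + U ≡ H (mod 10), carry-in 0); try G=7 ⇒ G=7.
Step 3. [col 1: G + U ≡ H (mod 10)] from column 1 (G=7, H=6, carry-in 0, digits 6,7 already taken and all letters distinct): U must equal 9 ⇒ U=9.
Step 4. [col 2: N + B ≡ I (mod 10)] B=5 is one option consistent with column 2 (N + B ≡ I (mod 10), carry-in 1) — take it, so B=5.
Step 5. [col 2: N + B ≡ I (mod 10)] N=8 is one option consistent with column 2 (N + B ≡ I (mod 10), carry-in 1) — take it, so N=8.
Step 6. [col 2: N + B ≡ I (mod 10)] from column 2 (N=8, B=5, carry-in 1, digits 5,6,7,8,9 already taken and all letters distinct): I must equal 4 ⇒ I=4.
Step 7. [col 3: B + Q ≡ N (mod 10)] column 3: given B=5, N=8, carry-in 1, and digits 4,5,6,7,8,9 already taken and all letters distinct, B+Q≡N (mod 10) forces Q=2. So Q=2.
Step 8. [col 4: U + F ≡ Q (mod 10)] column 4: given U=9, Q=2, carry-in 0, and digits 2,4,5,6,7,8,9 already taken and all letters distinct, U+F≡Q (mod 10) forces F=3, so F=3.
Step 9. [col 6: F + C ≡ I (mod 10)] in column 6 we have F+C≡I with carry-in 0; given F=3, I=4 and digits 2,3,4,5,6,7,8,9 already taken and all letters distinct, that pins C to 1. So C=1.

Answer: B=5, C=1, F=3, G=7, H=6, I=4, N=8, Q=2, U=9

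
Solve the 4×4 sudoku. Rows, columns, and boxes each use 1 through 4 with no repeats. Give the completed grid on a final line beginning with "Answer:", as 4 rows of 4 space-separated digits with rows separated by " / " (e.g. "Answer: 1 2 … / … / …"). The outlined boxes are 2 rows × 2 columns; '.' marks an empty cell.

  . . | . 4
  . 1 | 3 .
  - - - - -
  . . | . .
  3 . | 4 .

Step 1. [r2c4∈{2}] only 2 remains possible at r2c4. So r2c4=2.
Step 2. [r3c1∈{1,2,4}] 1 has one home in col 1: r3c1, so r3c1=1.
Step 3. [r4c2∈{2}] r4c2 is down to just 2, so r4c2=2.
Step 4. [r4c4∈{1}] r4c4's peers cover all but 1, so r4c4=1.
Step 5. [r3c4∈{3}] only 3 remains possible at r3c4. So r3c4=3.
Step 6. [r3c3∈{2}] only 2 remains possible at r3c3. So r3c3=2.
Step 7. [r1c3∈{1}] r1c3 is down to just 1. So r1c3=1.
Step 8. [r2c1∈{4}] r2c1's peers cover all but 4, so r2c1=4.
Step 9. [r1c1∈{2}] only 2 remains possible at r1c1, so r1c1=2.
Step 10. [r1c2∈{3}] r1c2's peers cover all but 3. So r1c2=3.
Step 11. [r3c2∈{4}] r3c2 is down to just 4 ⇒ r3c2=4.

Answer: 2 3 1 4 / 4 1 3 2 / 1 4 2 3 / 3 2 4 1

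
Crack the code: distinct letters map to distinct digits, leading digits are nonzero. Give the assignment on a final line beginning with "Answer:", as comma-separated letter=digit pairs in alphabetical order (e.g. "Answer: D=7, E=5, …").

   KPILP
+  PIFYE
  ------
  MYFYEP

Step 1. [M] M is the leading digit of a 6-digit sum of two 5-digit numbers; the final carry is exactly 1, so M=1.
Step 2. [col 1: P + E ≡ P (mod 10)] column 1 reads P+E+carry(0)=P with nothing yet; with digits 1 already taken and all letters distinct, the only value for E is 0. So E=0.
Step 3. [col 1: P + E ≡ P (mod 10)] no forcing yet in column 1 (carry-in 0); P=6 is free and consistent — try it ⇒ P=6.
Step 4. [col 2: L + Y ≡ E (mod 10)] no forcing yet in column 2 (carry-in 0); L=8 is free and consistent — try it ⇒ L=8.
Step 5. [col 2: L + Y ≡ E (mod 10)] column 2 reads L+Y+carry(0)=E with L=8, E=0; with digits 0,1,6,8 already taken and all letters distinct, the only value for Y is 2. So Y=2.
Step 6. [col 3: I + F ≡ Y (mod 10)] column 3 (I + F ≡ Y (mod 10), carry-in 1) doesn't pin I yet; pick I=7 and continue ⇒ I=7.
Step 7. [col 3: I + F ≡ Y (mod 10)] column 3: given I=7, Y=2, carry-in 1, and digits 0,1,2,6,7,8 already taken and all letters distinct, I+F≡Y (mod 10) forces F=4. So F=4.
Step 8. [col 5: K + P ≡ Y (mod 10)] column 5 reads K+P+carry(1)=Y with P=6, Y=2; with digits 0,1,2,4,6,7,8 already taken and all letters distinct, the only value for K is 5 ⇒ K=5.

Answer: E=0, F=4, I=7, K=5, L=8, M=1, P=6, Y=2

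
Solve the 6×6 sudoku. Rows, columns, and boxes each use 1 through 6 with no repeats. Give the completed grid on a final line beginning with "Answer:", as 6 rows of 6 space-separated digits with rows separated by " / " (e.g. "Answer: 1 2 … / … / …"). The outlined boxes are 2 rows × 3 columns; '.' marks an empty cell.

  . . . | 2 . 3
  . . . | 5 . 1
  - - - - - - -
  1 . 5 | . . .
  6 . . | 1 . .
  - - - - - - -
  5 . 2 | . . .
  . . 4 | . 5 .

Step 1. [r4c3∈{3}] r4c3 is down to just 3 ⇒ r4c3=3.
Step 2. [r1c1∈{4}] r1c1 is down to just 4 ⇒ r1c1=4.
Step 3. [r1c5∈{6}] r1c5 is down to just 6, so r1c5=6.
Step 4. [r6c2∈{1,3,6}] row 6 places 1 nowhere but r6c2. So r6c2=1.
Step 5. [r5c2∈{3,6}] r5c2 is the only open cell in box 5 admitting 6, so r5c2=6.
Step 6. [r5c6∈{4}] only 4 remains possible at r5c6. So r5c6=4.
Step 7. [r3c4∈{3,4,6}] in col 4, 4 fits only at r3c4. So r3c4=4.
Step 8. [r4c5∈{2}] r4c5 has the single candidate 2, so r4c5=2.
Step 9. [r5c4∈{3}] nothing but 3 survives at r5c4 ⇒ r5c4=3.
Step 10. [r2c1∈{2,3}] 2 has one home in col 1: r2c1. So r2c1=2.
Step 11. [r6c6∈{2,6}] in row 6, 2 fits only at r6c6. So r6c6=2.
Step 12. [r3c6∈{6}] nothing but 6 survives at r3c6. So r3c6=6.
Step 13. [r2c3∈{6}] r2c3 has the single candidate 6, so r2c3=6.
Step 14. [r6c4∈{6}] r6c4 has the single candidate 6 ⇒ r6c4=6.
Step 15. [r6c1∈{3}] only 3 remains possible at r6c1. So r6c1=3.
Step 16. [r1c2∈{5}] nothing but 5 survives at r1c2 ⇒ r1c2=5.
Step 17. [r4c2∈{4}] r4c2 has the single candidate 4. So r4c2=4.
Step 18. [r3c2∈{2}] r3c2's peers cover all but 2 ⇒ r3c2=2.
Step 19. [r2c5∈{4}] r2c5 is down to just 4. So r2c5=4.
Step 20. [r5c5∈{1}] r5c5 has the single candidate 1, so r5c5=1.
Step 21. [r1c3∈{1}] r1c3 has the single candidate 1. So r1c3=1.
Step 22. [r3c5∈{3}] only 3 remains possible at r3c5 ⇒ r3c5=3.
Step 23. [r4c6∈{5}] r4c6's peers cover all but 5 ⇒ r4c6=5.
Step 24. [r2c2∈{3}] only 3 remains possible at r2c2. So r2c2=3.

Answer: 4 5 1 2 6 3 / 2 3 6 5 4 1 / 1 2 5 4 3 6 / 6 4 3 1 2 5 / 5 6 2 3 1 4 / 3 1 4 6 5 2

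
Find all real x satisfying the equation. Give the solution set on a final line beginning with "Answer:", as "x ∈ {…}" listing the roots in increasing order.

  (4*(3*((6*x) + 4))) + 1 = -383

Step 1. [(4*(3*((6*x) + 4))) + 1 = -383] 1 comes off first (subtract 1), so sub: 4*(3*((6*x) + 4)) = -384.
Step 2. [4*(3*((6*x) + 4)) = -384] divide by the outer 4. So div: 3*((6*x) + 4) = -96.
Step 3. [3*((6*x) + 4) = -96] 3 out front; divide by 3, so div: (6*x) + 4 = -32.
Step 4. [(6*x) + 4 = -32] 4 comes off first (subtract 4). So sub: 6*x = -36.
Step 5. [6*x = -36] leading coefficient 6: divide by 6, so div: x = -6.

Answer: x ∈ {-6}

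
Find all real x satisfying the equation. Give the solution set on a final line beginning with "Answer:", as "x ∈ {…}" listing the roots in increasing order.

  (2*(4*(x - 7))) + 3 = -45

Step 1. [(2*(4*(x - 7))) + 3 = -45] the outer +3 inverts by subtracting 3. So sub: 2*(4*(x - 7)) = -48.
Step 2. [2*(4*(x - 7)) = -48] 2·(inner) — divide through by 2, so div: 4*(x - 7) = -24.
Step 3. [4*(x - 7) = -24] divide by the outer 4, so div: x - 7 = -6.
Step 4. [x - 7 = -6] add 7: x sits inside (… - 7). So sub: x = 1.

Answer: x ∈ {1}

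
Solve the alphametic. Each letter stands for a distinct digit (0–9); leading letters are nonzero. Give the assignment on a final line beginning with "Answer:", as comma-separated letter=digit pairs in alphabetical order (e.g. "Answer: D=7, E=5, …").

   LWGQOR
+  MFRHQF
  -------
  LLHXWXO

Step 1. [col 1: R + F ≡ O (mod 10)] several values work for R in column 1 (R + F ≡ O (mod 10), carry-in 0); try R=4. So R=4.
Step 2. [L] L is the leading digit of a 7-digit sum of two 6-digit numbers; the final carry is exactly 1. So L=1.
Step 3. [col 1: R + F ≡ O (mod 10)] several values work for O in column 1 (R + F ≡ O (mod 10), carry-in 0); try O=7, so O=7.
Step 4. [col 1: R + F ≡ O (mod 10)] column 1: given R=4, O=7, carry-in 0, and digits 1,4,7 already taken and all letters distinct, R+F≡O (mod 10) forces F=3, so F=3.
Step 5. [col 2: O + Q ≡ X (mod 10)] no forcing yet in column 2 (carry-in 0); Q=5 is free and consistent — try it, so Q=5.
Step 6. [col 2: O + Q ≡ X (mod 10)] from column 2 (O=7, Q=5, carry-in 0, digits 1,3,4,5,7 already taken and all letters distinct): X must equal 2, so X=2.
Step 7. [col 3: Q + H ≡ W (mod 10)] column 3: given Q=5, carry-in 1, and digits 1,2,3,4,5,7 already taken and all letters distinct, Q+H≡W (mod 10) forces H=0. So H=0.
Step 8. [col 3: Q + H ≡ W (mod 10)] column 3 reads Q+H+carry(1)=W with Q=5, H=0; with digits 0,1,2,3,4,5,7 already taken and all letters distinct, the only value for W is 6. So W=6.
Step 9. [col 4: G + R ≡ X (mod 10)] from column 4 (R=4, X=2, carry-in 0, digits 0,1,2,3,4,5,6,7 already taken and all letters distinct): G must equal 8. So G=8.
Step 10. [col 6: L + M ≡ L (mod 10)] in column 6 we have L+M≡L with carry-in 1; given L=1 and digits 0,1,2,3,4,5,6,7,8 already taken and all letters distinct, that pins M to 9, so M=9.

Answer: F=3, G=8, H=0, L=1, M=9, O=7, Q=5, R=4, W=6, X=2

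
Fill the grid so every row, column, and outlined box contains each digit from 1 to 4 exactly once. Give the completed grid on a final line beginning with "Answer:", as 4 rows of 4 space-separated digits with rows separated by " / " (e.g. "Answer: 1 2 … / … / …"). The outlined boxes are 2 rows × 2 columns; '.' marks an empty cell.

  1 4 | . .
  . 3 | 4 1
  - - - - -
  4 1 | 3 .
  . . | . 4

Step 1. [r4c2∈{2}] only 2 remains possible at r4c2, so r4c2=2.
Step 2. [r1c4∈{2,3}] in row 1, 3 fits only at r1c4. So r1c4=3.
Step 3. [r1c3∈{2}] r1c3 has the single candidate 2. So r1c3=2.
Step 4. [r3c4∈{2}] r3c4's peers cover all but 2, so r3c4=2.
Step 5. [r4c3∈{1}] only 1 remains possible at r4c3 ⇒ r4c3=1.
Step 6. [r4c1∈{3}] r4c1 is down to just 3 ⇒ r4c1=3.
Step 7. [r2c1∈{2}] only 2 remains possible at r2c1. So r2c1=2.

Answer: 1 4 2 3 / 2 3 4 1 / 4 1 3 2 / 3 2 1 4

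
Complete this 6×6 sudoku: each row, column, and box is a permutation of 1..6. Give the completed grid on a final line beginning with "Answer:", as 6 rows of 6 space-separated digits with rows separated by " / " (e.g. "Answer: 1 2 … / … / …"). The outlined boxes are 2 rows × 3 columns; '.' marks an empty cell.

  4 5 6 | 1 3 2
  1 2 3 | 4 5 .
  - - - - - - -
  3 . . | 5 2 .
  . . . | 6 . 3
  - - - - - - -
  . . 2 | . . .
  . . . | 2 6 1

Step 1. [r5c2∈{1,3,4,6}] in row 5, 1 fits only at r5c2 ⇒ r5c2=1.
Step 2. [r4c2∈{4}] r4c2 is down to just 4, so r4c2=4.
Step 3. [r6c1∈{5}] only 5 remains possible at r6c1 ⇒ r6c1=5.
Step 4. [r5c5∈{4}] r5c5 has the single candidate 4, so r5c5=4.
Step 5. [r4c5∈{1}] r4c5's peers cover all but 1, so r4c5=1.
Step 6. [r5c1∈{6}] r5c1 has the single candidate 6 ⇒ r5c1=6.
Step 7. [r5c6∈{5}] r5c6 has the single candidate 5. So r5c6=5.
Step 8. [r4c3∈{5}] r4c3 is down to just 5, so r4c3=5.
Step 9. [r2c6∈{6}] nothing but 6 survives at r2c6 ⇒ r2c6=6.
Step 10. [r3c3∈{1}] nothing but 1 survives at r3c3. So r3c3=1.
Step 11. [r5c4∈{3}] r5c4's peers cover all but 3, so r5c4=3.
Step 12. [r4c1∈{2}] r4c1's peers cover all but 2. So r4c1=2.
Step 13. [r3c2∈{6}] nothing but 6 survives at r3c2. So r3c2=6.
Step 14. [r6c3∈{4}] only 4 remains possible at r6c3 ⇒ r6c3=4.
Step 15. [r3c6∈{4}] nothing but 4 survives at r3c6, so r3c6=4.
Step 16. [r6c2∈{3}] r6c2 is down to just 3. So r6c2=3.

Answer: 4 5 6 1 3 2 / 1 2 3 4 5 6 / 3 6 1 5 2 4 / 2 4 5 6 1 3 / 6 1 2 3 4 5 / 5 3 4 2 6 1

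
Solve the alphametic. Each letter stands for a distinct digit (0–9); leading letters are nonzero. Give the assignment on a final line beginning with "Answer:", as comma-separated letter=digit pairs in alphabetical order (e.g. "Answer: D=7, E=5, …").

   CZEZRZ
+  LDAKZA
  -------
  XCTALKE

Step 1. [col 1: Z + A ≡ E (mod 10)] Z=6 is one option consistent with column 1 (Z + A ≡ E (mod 10), carry-in 0) — take it, so Z=6.
Step 2. [col 1: Z + A ≡ E (mod 10)] no forcing yet in column 1 (carry-in 0); E=0 is free and consistent — try it, so E=0.
Step 3. [X] adding two 6-digit numbers gives at most 6+1 digits, and here it does — X is that final carry and must be 1, so X=1.
Step 4. [col 1: Z + A ≡ E (mod 10)] in column 1 we have Z+A≡E with carry-in 0; given Z=6, E=0 and digits 0,1,6 already taken and all letters distinct, that pins A to 4, so A=4.
Step 5. [col 2: R + Z ≡ K (mod 10)] several values work for K in column 2 (R + Z ≡ K (mod 10), carry-in 1); try K=2, so K=2.
Step 6. [col 2: R + Z ≡ K (mod 10)] from column 2 (Z=6, K=2, carry-in 1, digits 0,1,2,4,6 already taken and all letters distinct): R must equal 5 ⇒ R=5.
Step 7. [col 3: Z + K ≡ L (mod 10)] in column 3 we have Z+K≡L with carry-in 1; given Z=6, K=2 and digits 0,1,2,4,5,6 already taken and all letters distinct, that pins L to 9 ⇒ L=9.
Step 8. [col 5: Z + D ≡ T (mod 10)] from column 5 (Z=6, carry-in 0, digits 0,1,2,4,5,6,9 already taken and all letters distinct): T must equal 3. So T=3.
Step 9. [col 5: Z + D ≡ T (mod 10)] column 5: given Z=6, T=3, carry-in 0, and digits 0,1,2,3,4,5,6,9 already taken and all letters distinct, Z+D≡T (mod 10) forces D=7. So D=7.
Step 10. [col 6: C + L ≡ C (mod 10)] from column 6 (L=9, carry-in 1, digits 0,1,2,3,4,5,6,7,9 already taken and all letters distinct): C must equal 8. So C=8.

Answer: A=4, C=8, D=7, E=0, K=2, L=9, R=5, T=3, X=1, Z=6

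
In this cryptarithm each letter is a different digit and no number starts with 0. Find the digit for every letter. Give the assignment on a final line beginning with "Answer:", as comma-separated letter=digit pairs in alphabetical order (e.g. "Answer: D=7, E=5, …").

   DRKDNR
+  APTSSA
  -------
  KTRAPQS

Step 1. [K] adding two 6-digit numbers gives at most 6+1 digits, and here it does — K is that final carry and must be 1, so K=1.
Step 2. [col 1: R + A ≡ S (mod 10)] no forcing yet in column 1 (carry-in 0); A=5 is free and consistent — try it ⇒ A=5.
Step 3. [col 1: R + A ≡ S (mod 10)] several values work for R in column 1 (R + A ≡ S (mod 10), carry-in 0); try R=7, so R=7.
Step 4. [col 1: R + A ≡ S (mod 10)] column 1 reads R+A+carry(0)=S with R=7, A=5; with digits 1,5,7 already taken and all letters distinct, the only value for S is 2 ⇒ S=2.
Step 5. [col 2: N + S ≡ Q (mod 10)] Q=9 is one option consistent with column 2 (N + S ≡ Q (mod 10), carry-in 1) — take it. So Q=9.
Step 6. [col 2: N + S ≡ Q (mod 10)] column 2 reads N+S+carry(1)=Q with S=2, Q=9; with digits 1,2,5,7,9 already taken and all letters distinct, the only value for N is 6. So N=6.
Step 7. [col 3: D + S ≡ P (mod 10)] column 3 reads D+S+carry(0)=P with S=2; with digits 1,2,5,6,7,9 already taken and all letters distinct, the only value for D is 8 ⇒ D=8.
Step 8. [col 3: D + S ≡ P (mod 10)] in column 3 we have D+S≡P with carry-in 0; given D=8, S=2 and digits 1,2,5,6,7,8,9 already taken and all letters distinct, that pins P to 0 ⇒ P=0.
Step 9. [col 4: K + T ≡ A (mod 10)] column 4: given K=1, A=5, carry-in 1, and digits 0,1,2,5,6,7,8,9 already taken and all letters distinct, K+T≡A (mod 10) forces T=3, so T=3.

Answer: A=5, D=8, K=1, N=6, P=0, Q=9, R=7, S=2, T=3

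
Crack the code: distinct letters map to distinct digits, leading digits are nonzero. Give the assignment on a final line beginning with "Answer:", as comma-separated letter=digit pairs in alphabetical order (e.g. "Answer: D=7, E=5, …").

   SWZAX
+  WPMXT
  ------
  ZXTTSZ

Step 1. [col 1: X + T ≡ Z (mod 10)] no forcing yet in column 1 (carry-in 0); T=7 is free and consistent — try it, so T=7.
Step 2. [col 1: X + T ≡ Z (mod 10)] no forcing yet in column 1 (carry-in 0); X=4 is free and consistent — try it, so X=4.
Step 3. [col 1: X + T ≡ Z (mod 10)] column 1 reads X+T+carry(0)=Z with X=4, T=7; with digits 4,7 already taken and all letters distinct, the only value for Z is 1, so Z=1.
Step 4. [col 2: A + X ≡ S (mod 10)] several values work for S in column 2 (A + X ≡ S (mod 10), carry-in 1); try S=5, so S=5.
Step 5. [col 2: A + X ≡ S (mod 10)] in column 2 we have A+X≡S with carry-in 1; given X=4, S=5 and digits 1,4,5,7 already taken and all letters distinct, that pins A to 0. So A=0.
Step 6. [col 3: Z + M ≡ T (mod 10)] column 3 reads Z+M+carry(0)=T with Z=1, T=7; with digits 0,1,4,5,7 already taken and all letters distinct, the only value for M is 6. So M=6.
Step 7. [col 4: W + P ≡ T (mod 10)] W=8 is one option consistent with column 4 (W + P ≡ T (mod 10), carry-in 0) — take it. So W=8.
Step 8. [col 4: W + P ≡ T (mod 10)] in column 4 we have W+P≡T with carry-in 0; given W=8, T=7 and digits 0,1,4,5,6,7,8 already taken and all letters distinct, that pins P to 9 ⇒ P=9.

Answer: A=0, M=6, P=9, S=5, T=7, W=8, X=4, Z=1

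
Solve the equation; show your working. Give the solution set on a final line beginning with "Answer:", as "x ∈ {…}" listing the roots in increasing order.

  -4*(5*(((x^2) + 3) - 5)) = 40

Step 1. [-4*(5*(((x^2) + 3) - 5)) = 40] LHS = -4·(…); ÷-4 both sides, so div: 5*(((x^2) + 3) - 5) = -10.
Step 2. [5*(((x^2) + 3) - 5) = -10] divide by the outer 5, so div: ((x^2) + 3) - 5 = -2.
Step 3. [((x^2) + 3) - 5 = -2] peel the -5: add 5 from each side ⇒ sub: (x^2) + 3 = 3.
Step 4. [(x^2) + 3 = 3] peel the +3: subtract 3 from each side. So sub: x^2 = 0.
Step 5. [x^2 = 0] LHS squared, RHS 0 ≥ 0: apply √ (±). So sqrt: x = 0.

Answer: x ∈ {0}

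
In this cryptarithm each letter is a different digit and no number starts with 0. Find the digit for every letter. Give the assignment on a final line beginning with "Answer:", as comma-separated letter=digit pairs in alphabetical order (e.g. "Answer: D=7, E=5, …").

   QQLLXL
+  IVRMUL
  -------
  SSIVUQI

Step 1. [S] S is the leading digit of a 7-digit sum of two 6-digit numbers; the final carry is exactly 1 ⇒ S=1.
Step 2. [col 1: L + L ≡ I (mod 10)] column 1 (L + L ≡ I (mod 10), carry-in 0) doesn't pin L yet; pick L=7 and continue. So L=7.
Step 3. [col 1: L + L ≡ I (mod 10)] from column 1 (L=7, carry-in 0, digits 1,7 already taken and all letters distinct): I must equal 4 ⇒ I=4.
Step 4. [col 2: X + U ≡ Q (mod 10)] X=3 is one option consistent with column 2 (X + U ≡ Q (mod 10), carry-in 1) — take it, so X=3.
Step 5. [col 2: X + U ≡ Q (mod 10)] column 2 (X + U ≡ Q (mod 10), carry-in 1) doesn't pin Q yet; pick Q=6 and continue, so Q=6.
Step 6. [col 2: X + U ≡ Q (mod 10)] from column 2 (X=3, Q=6, carry-in 1, digits 1,3,4,6,7 already taken and all letters distinct): U must equal 2 ⇒ U=2.
Step 7. [col 3: L + M ≡ U (mod 10)] from column 3 (L=7, U=2, carry-in 0, digits 1,2,3,4,6,7 already taken and all letters distinct): M must equal 5, so M=5.
Step 8. [col 4: L + R ≡ V (mod 10)] column 4: given L=7, carry-in 1, and digits 1,2,3,4,5,6,7 already taken and all letters distinct, L+R≡V (mod 10) forces V=8, so V=8.
Step 9. [col 4: L + R ≡ V (mod 10)] from column 4 (L=7, V=8, carry-in 1, digits 1,2,3,4,5,6,7,8 already taken and all letters distinct): R must equal 0 ⇒ R=0.

Answer: I=4, L=7, M=5, Q=6, R=0, S=1, U=2, V=8, X=3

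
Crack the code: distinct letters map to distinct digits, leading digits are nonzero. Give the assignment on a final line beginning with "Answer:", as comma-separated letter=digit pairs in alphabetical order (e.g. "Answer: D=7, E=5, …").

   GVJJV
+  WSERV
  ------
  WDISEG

Step 1. [col 1: V + V ≡ G (mod 10)] no forcing yet in column 1 (carry-in 0); V=4 is free and consistent — try it. So V=4.
Step 2. [col 1: V + V ≡ G (mod 10)] column 1 reads V+V+carry(0)=G with V=4; with digits 4 already taken and all letters distinct, the only value for G is 8 ⇒ G=8.
Step 3. [col 2: J + R ≡ E (mod 10)] column 2 (J + R ≡ E (mod 10), carry-in 0) doesn't pin E yet; pick E=7 and continue ⇒ E=7.
Step 4. [col 2: J + R ≡ E (mod 10)] column 2 (J + R ≡ E (mod 10), carry-in 0) doesn't pin J yet; pick J=2 and continue ⇒ J=2.
Step 5. [W] the sum has 6 digits but both addends have 5; that extra leading digit W is the final carry, namely 1 ⇒ W=1.
Step 6. [col 2: J + R ≡ E (mod 10)] column 2: given J=2, E=7, carry-in 0, and digits 1,2,4,7,8 already taken and all letters distinct, J+R≡E (mod 10) forces R=5. So R=5.
Step 7. [col 3: J + E ≡ S (mod 10)] column 3: given J=2, E=7, carry-in 0, and digits 1,2,4,5,7,8 already taken and all letters distinct, J+E≡S (mod 10) forces S=9 ⇒ S=9.
Step 8. [col 4: V + S ≡ I (mod 10)] column 4: given V=4, S=9, carry-in 0, and digits 1,2,4,5,7,8,9 already taken and all letters distinct, V+S≡I (mod 10) forces I=3, so I=3.
Step 9. [col 5: G + W ≡ D (mod 10)] column 5 reads G+W+carry(1)=D with G=8, W=1; with digits 1,2,3,4,5,7,8,9 already taken and all letters distinct, the only value for D is 0, so D=0.

Answer: D=0, E=7, G=8, I=3, J=2, R=5, S=9, V=4, W=1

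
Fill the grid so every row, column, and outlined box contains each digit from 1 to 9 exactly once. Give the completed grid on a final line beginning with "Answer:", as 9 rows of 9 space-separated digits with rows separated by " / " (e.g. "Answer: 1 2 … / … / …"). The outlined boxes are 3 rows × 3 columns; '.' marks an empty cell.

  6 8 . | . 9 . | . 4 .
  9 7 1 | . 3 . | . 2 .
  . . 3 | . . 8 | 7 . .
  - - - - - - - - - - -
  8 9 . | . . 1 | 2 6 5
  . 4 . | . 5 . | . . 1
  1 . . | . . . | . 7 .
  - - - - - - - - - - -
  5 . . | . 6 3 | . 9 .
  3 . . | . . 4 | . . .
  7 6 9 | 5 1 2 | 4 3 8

Step 1. [r5c1∈{2}] nothing but 2 survives at r5c1 ⇒ r5c1=2.
Step 2. [r2c9∈{6}] r2c9 has the single candidate 6 ⇒ r2c9=6.
Step 3. [r3c4∈{1,2,4,6}] 6 has one home in row 3: r3c4 ⇒ r3c4=6.
Step 4. [r8c4∈{7,8,9}] in row 8, 9 fits only at r8c4 ⇒ r8c4=9.
Step 5. [r6c9∈{3,4,9}] r6c9 is the only open cell in col 9 admitting 4. So r6c9=4.
Step 6. [r4c4∈{3,4,7}] across row 4, 3 lands solely at r4c4 ⇒ r4c4=3.
Step 7. [r7c7∈{1}] nothing but 1 survives at r7c7, so r7c7=1.
Step 8. [r7c2∈{2}] r7c2's peers cover all but 2 ⇒ r7c2=2.
Step 9. [r5c7∈{3,8,9}] across row 5, 3 lands solely at r5c7, so r5c7=3.
Step 10. [r1c7∈{5}] nothing but 5 survives at r1c7 ⇒ r1c7=5.
Step 11. [r3c5∈{2,4}] row 3 places 2 nowhere but r3c5 ⇒ r3c5=2.
Step 12. [r6c5∈{8}] only 8 remains possible at r6c5. So r6c5=8.
Step 13. [r5c4∈{7}] r5c4 has the single candidate 7. So r5c4=7.
Step 14. [r6c3∈{5,6}] in col 3, 5 fits only at r6c3 ⇒ r6c3=5.
Step 15. [r6c6∈{6,9}] 6 has one home in row 6: r6c6, so r6c6=6.
Step 16. [r8c9∈{2,7}] r8c9 is the only open cell in row 8 admitting 2 ⇒ r8c9=2.
Step 17. [r8c3∈{8}] r8c3 is down to just 8. So r8c3=8.
Step 18. [r3c9∈{9}] only 9 remains possible at r3c9 ⇒ r3c9=9.
Step 19. [r8c2∈{1}] r8c2 has the single candidate 1, so r8c2=1.
Step 20. [r2c6∈{5}] r2c6's peers cover all but 5. So r2c6=5.
Step 21. [r5c6∈{9}] only 9 remains possible at r5c6 ⇒ r5c6=9.
Step 22. [r1c6∈{7}] r1c6's peers cover all but 7, so r1c6=7.
Step 23. [r4c3∈{7}] nothing but 7 survives at r4c3. So r4c3=7.
Step 24. [r8c7∈{6}] r8c7 has the single candidate 6 ⇒ r8c7=6.
Step 25. [r7c3∈{4}] r7c3 is down to just 4 ⇒ r7c3=4.
Step 26. [r7c4∈{8}] r7c4's peers cover all but 8 ⇒ r7c4=8.
Step 27. [r3c2∈{5}] nothing but 5 survives at r3c2 ⇒ r3c2=5.
Step 28. [r2c4∈{4}] r2c4 is down to just 4. So r2c4=4.
Step 29. [r1c3∈{2}] r1c3 has the single candidate 2. So r1c3=2.
Step 30. [r1c4∈{1}] r1c4 has the single candidate 1, so r1c4=1.
Step 31. [r5c3∈{6}] only 6 remains possible at r5c3, so r5c3=6.
Step 32. [r5c8∈{8}] only 8 remains possible at r5c8, so r5c8=8.
Step 33. [r1c9∈{3}] nothing but 3 survives at r1c9. So r1c9=3.
Step 34. [r2c7∈{8}] r2c7 has the single candidate 8, so r2c7=8.
Step 35. [r6c4∈{2}] r6c4 has the single candidate 2. So r6c4=2.
Step 36. [r3c8∈{1}] r3c8's peers cover all but 1. So r3c8=1.
Step 37. [r8c5∈{7}] only 7 remains possible at r8c5, so r8c5=7.
Step 38. [r6c7∈{9}] r6c7 has the single candidate 9, so r6c7=9.
Step 39. [r3c1∈{4}] r3c1 is down to just 4 ⇒ r3c1=4.
Step 40. [r6c2∈{3}] nothing but 3 survives at r6c2. So r6c2=3.
Step 41. [r8c8∈{5}] only 5 remains possible at r8c8, so r8c8=5.
Step 42. [r7c9∈{7}] nothing but 7 survives at r7c9, so r7c9=7.
Step 43. [r4c5∈{4}] r4c5 is down to just 4 ⇒ r4c5=4.

Answer: 6 8 2 1 9 7 5 4 3 / 9 7 1 4 3 5 8 2 6 / 4 5 3 6 2 8 7 1 9 / 8 9 7 3 4 1 2 6 5 / 2 4 6 7 5 9 3 8 1 / 1 3 5 2 8 6 9 7 4 / 5 2 4 8 6 3 1 9 7 / 3 1 8 9 7 4 6 5 2 / 7 6 9 5 1 2 4 3 8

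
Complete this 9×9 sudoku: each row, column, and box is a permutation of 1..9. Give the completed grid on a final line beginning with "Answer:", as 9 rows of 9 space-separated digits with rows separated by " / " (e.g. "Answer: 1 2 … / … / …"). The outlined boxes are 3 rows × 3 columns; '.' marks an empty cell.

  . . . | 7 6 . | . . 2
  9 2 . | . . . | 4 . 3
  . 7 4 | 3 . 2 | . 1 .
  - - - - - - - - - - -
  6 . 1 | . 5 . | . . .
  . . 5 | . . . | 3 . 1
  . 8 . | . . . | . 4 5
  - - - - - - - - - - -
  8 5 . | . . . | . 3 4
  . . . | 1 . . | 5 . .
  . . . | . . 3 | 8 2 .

Step 1. [r1c7∈{9}] r1c7 has the single candidate 9, so r1c7=9.
Step 2. [r6c5∈{1,2,3,7,9}] 3 has one home in col 5: r6c5 ⇒ r6c5=3.
Step 3. [r2c8∈{5,6,7,8}] 7 has one home in row 2: r2c8, so r2c8=7.
Step 4. [r1c6∈{1,4,5,8}] row 1 places 4 nowhere but r1c6, so r1c6=4.
Step 5. [r3c5∈{8,9}] across row 3, 9 lands solely at r3c5 ⇒ r3c5=9.
Step 6. [r2c3∈{6,8}] 6 has one home in row 2: r2c3. So r2c3=6.
Step 7. [r6c6∈{1,6,7,9}] in row 6, 1 fits only at r6c6, so r6c6=1.
Step 8. [r4c2∈{3,4,9}] 3 has one home in row 4: r4c2, so r4c2=3.
Step 9. [r4c4∈{2,4,8,9}] across row 4, 4 lands solely at r4c4, so r4c4=4.
Step 10. [r3c7∈{6}] r3c7's peers cover all but 6 ⇒ r3c7=6.
Step 11. [r6c4∈{2,6,9}] r6c4 is the only open cell in row 6 admitting 6 ⇒ r6c4=6.
Step 12. [r6c3∈{2,7,9}] r6c3 is the only open cell in row 6 admitting 9 ⇒ r6c3=9.
Step 13. [r9c3∈{7}] only 7 remains possible at r9c3 ⇒ r9c3=7.
Step 14. [r7c3∈{2}] nothing but 2 survives at r7c3 ⇒ r7c3=2.
Step 15. [r7c5∈{7}] r7c5's peers cover all but 7, so r7c5=7.
Step 16. [r7c4∈{9}] r7c4 is down to just 9. So r7c4=9.
Step 17. [r5c4∈{2,8}] col 4 places 2 nowhere but r5c4, so r5c4=2.
Step 18. [r5c5∈{8}] nothing but 8 survives at r5c5, so r5c5=8.
Step 19. [r9c5∈{4}] nothing but 4 survives at r9c5. So r9c5=4.
Step 20. [r8c9∈{6,7,9}] row 8 places 7 nowhere but r8c9, so r8c9=7.
Step 21. [r9c9∈{6,9}] in col 9, 6 fits only at r9c9. So r9c9=6.
Step 22. [r4c9∈{8,9}] col 9 places 9 nowhere but r4c9 ⇒ r4c9=9.
Step 23. [r8c2∈{4,6,9}] r8c2 is the only open cell in col 2 admitting 6. So r8c2=6.
Step 24. [r1c8∈{5,8}] 5 has one home in col 8: r1c8. So r1c8=5.
Step 25. [r6c1∈{2,7}] col 1 places 2 nowhere but r6c1 ⇒ r6c1=2.
Step 26. [r8c1∈{3,4}] in row 8, 4 fits only at r8c1 ⇒ r8c1=4.
Step 27. [r4c6∈{7}] r4c6's peers cover all but 7. So r4c6=7.
Step 28. [r2c4∈{5,8}] across col 4, 8 lands solely at r2c4, so r2c4=8.
Step 29. [r9c1∈{1}] r9c1 is down to just 1. So r9c1=1.
Step 30. [r8c3∈{3}] r8c3 has the single candidate 3, so r8c3=3.
Step 31. [r5c1∈{7}] r5c1 is down to just 7 ⇒ r5c1=7.
Step 32. [r3c1∈{5}] r3c1 is down to just 5, so r3c1=5.
Step 33. [r5c2∈{4}] r5c2 is down to just 4 ⇒ r5c2=4.
Step 34. [r1c1∈{3}] nothing but 3 survives at r1c1 ⇒ r1c1=3.
Step 35. [r7c6∈{6}] r7c6 is down to just 6, so r7c6=6.
Step 36. [r8c8∈{9}] r8c8 has the single candidate 9 ⇒ r8c8=9.
Step 37. [r9c2∈{9}] r9c2 is down to just 9. So r9c2=9.
Step 38. [r2c6∈{5}] r2c6 is down to just 5 ⇒ r2c6=5.
Step 39. [r1c3∈{8}] r1c3's peers cover all but 8. So r1c3=8.
Step 40. [r8c6∈{8}] only 8 remains possible at r8c6. So r8c6=8.
Step 41. [r3c9∈{8}] nothing but 8 survives at r3c9. So r3c9=8.
Step 42. [r9c4∈{5}] only 5 remains possible at r9c4. So r9c4=5.
Step 43. [r8c5∈{2}] nothing but 2 survives at r8c5, so r8c5=2.
Step 44. [r4c7∈{2}] only 2 remains possible at r4c7 ⇒ r4c7=2.
Step 45. [r7c7∈{1}] only 1 remains possible at r7c7. So r7c7=1.
Step 46. [r1c2∈{1}] r1c2's peers cover all but 1. So r1c2=1.
Step 47. [r5c6∈{9}] nothing but 9 survives at r5c6. So r5c6=9.
Step 48. [r2c5∈{1}] only 1 remains possible at r2c5, so r2c5=1.
Step 49. [r6c7∈{7}] r6c7's peers cover all but 7, so r6c7=7.
Step 50. [r5c8∈{6}] only 6 remains possible at r5c8. So r5c8=6.
Step 51. [r4c8∈{8}] r4c8 has the single candidate 8 ⇒ r4c8=8.

Answer: 3 1 8 7 6 4 9 5 2 / 9 2 6 8 1 5 4 7 3 / 5 7 4 3 9 2 6 1 8 / 6 3 1 4 5 7 2 8 9 / 7 4 5 2 8 9 3 6 1 / 2 8 9 6 3 1 7 4 5 / 8 5 2 9 7 6 1 3 4 / 4 6 3 1 2 8 5 9 7 / 1 9 7 5 4 3 8 2 6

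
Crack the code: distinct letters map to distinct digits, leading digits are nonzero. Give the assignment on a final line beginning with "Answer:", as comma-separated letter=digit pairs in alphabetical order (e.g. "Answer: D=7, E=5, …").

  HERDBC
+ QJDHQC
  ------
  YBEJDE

Step 1. [col 1: C + C ≡ E (mod 10)] no forcing yet in column 1 (carry-in 0); C=3 is free and consistent — try it. So C=3.
Step 2. [col 1: C + C ≡ E (mod 10)] in column 1 we have C+C≡E with carry-in 0; given C=3 and digits 3 already taken and all letters distinct, that pins E to 6. So E=6.
Step 3. [col 2: B + Q ≡ D (mod 10)] no forcing yet in column 2 (carry-in 0); D=7 is free and consistent — try it ⇒ D=7.
Step 4. [col 2: B + Q ≡ D (mod 10)] no forcing yet in column 2 (carry-in 0); B=5 is free and consistent — try it. So B=5.
Step 5. [col 2: B + Q ≡ D (mod 10)] column 2: given B=5, D=7, carry-in 0, and digits 3,5,6,7 already taken and all letters distinct, B+Q≡D (mod 10) forces Q=2, so Q=2.
Step 6. [col 3: D + H ≡ J (mod 10)] H=1 is one option consistent with column 3 (D + H ≡ J (mod 10), carry-in 0) — take it ⇒ H=1.
Step 7. [col 3: D + H ≡ J (mod 10)] from column 3 (D=7, H=1, carry-in 0, digits 1,2,3,5,6,7 already taken and all letters distinct): J must equal 8. So J=8.
Step 8. [col 4: R + D ≡ E (mod 10)] column 4: given D=7, E=6, carry-in 0, and digits 1,2,3,5,6,7,8 already taken and all letters distinct, R+D≡E (mod 10) forces R=9. So R=9.
Step 9. [col 6: H + Q ≡ Y (mod 10)] from column 6 (H=1, Q=2, carry-in 1, digits 1,2,3,5,6,7,8,9 already taken and all letters distinct): Y must equal 4. So Y=4.

Answer: B=5, C=3, D=7, E=6, H=1, J=8, Q=2, R=9, Y=4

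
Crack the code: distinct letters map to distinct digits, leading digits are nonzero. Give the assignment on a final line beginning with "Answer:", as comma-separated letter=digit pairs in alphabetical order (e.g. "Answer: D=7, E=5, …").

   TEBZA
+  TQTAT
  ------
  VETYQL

Step 1. [col 1: A + T ≡ L (mod 10)] column 1 (A + T ≡ L (mod 10), carry-in 0) doesn't pin T yet; pick T=8 and continue, so T=8.
Step 2. [col 1: A + T ≡ L (mod 10)] column 1 (A + T ≡ L (mod 10), carry-in 0) doesn't pin A yet; pick A=7 and continue ⇒ A=7.
Step 3. [V] V is the leading digit of a 6-digit sum of two 5-digit numbers; the final carry is exactly 1 ⇒ V=1.
Step 4. [col 1: A + T ≡ L (mod 10)] column 1 reads A+T+carry(0)=L with A=7, T=8; with digits 1,7,8 already taken and all letters distinct, the only value for L is 5, so L=5.
Step 5. [col 2: Z + A ≡ Q (mod 10)] no forcing yet in column 2 (carry-in 1); Q=2 is free and consistent — try it. So Q=2.
Step 6. [col 2: Z + A ≡ Q (mod 10)] from column 2 (A=7, Q=2, carry-in 1, digits 1,2,5,7,8 already taken and all letters distinct): Z must equal 4 ⇒ Z=4.
Step 7. [col 3: B + T ≡ Y (mod 10)] column 3: given T=8, carry-in 1, and digits 1,2,4,5,7,8 already taken and all letters distinct, B+T≡Y (mod 10) forces B=0, so B=0.
Step 8. [col 3: B + T ≡ Y (mod 10)] column 3: given B=0, T=8, carry-in 1, and digits 0,1,2,4,5,7,8 already taken and all letters distinct, B+T≡Y (mod 10) forces Y=9, so Y=9.
Step 9. [col 4: E + Q ≡ T (mod 10)] from column 4 (Q=2, T=8, carry-in 0, digits 0,1,2,4,5,7,8,9 already taken and all letters distinct): E must equal 6 ⇒ E=6.

Answer: A=7, B=0, E=6, L=5, Q=2, T=8, V=1, Y=9, Z=4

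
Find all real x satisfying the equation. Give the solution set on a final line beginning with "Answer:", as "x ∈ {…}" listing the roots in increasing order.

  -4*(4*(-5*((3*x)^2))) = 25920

Step 1. [-4*(4*(-5*((3*x)^2))) = 25920] LHS = -4·(…); ÷-4 both sides ⇒ div: 4*(-5*((3*x)^2)) = -6480.
Step 2. [4*(-5*((3*x)^2)) = -6480] divide by the outer 4, so div: -5*((3*x)^2) = -1620.
Step 3. [-5*((3*x)^2) = -1620] -5·(inner) — divide through by -5. So div: (3*x)^2 = 324.
Step 4. [(3*x)^2 = 324] 324 ≥ 0, LHS is (·)² — take ±√, so sqrt: 3*x = 18 or -18.
Step 5. [3*x = 18 or -18] divide by the outer 3 ⇒ div: x = 6 or -6.

Answer: x ∈ {-6, 6}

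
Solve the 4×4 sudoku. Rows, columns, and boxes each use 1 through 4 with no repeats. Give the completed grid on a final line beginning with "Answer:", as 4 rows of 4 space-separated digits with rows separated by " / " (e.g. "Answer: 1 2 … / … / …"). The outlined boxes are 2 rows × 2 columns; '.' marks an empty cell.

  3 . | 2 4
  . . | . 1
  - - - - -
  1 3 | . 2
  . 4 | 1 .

Step 1. [r2c2∈{2}] nothing but 2 survives at r2c2. So r2c2=2.
Step 2. [r1c2∈{1}] nothing but 1 survives at r1c2, so r1c2=1.
Step 3. [r2c1∈{4}] r2c1 is down to just 4 ⇒ r2c1=4.
Step 4. [r4c4∈{3}] nothing but 3 survives at r4c4, so r4c4=3.
Step 5. [r3c3∈{4}] r3c3's peers cover all but 4. So r3c3=4.
Step 6. [r2c3∈{3}] nothing but 3 survives at r2c3 ⇒ r2c3=3.
Step 7. [r4c1∈{2}] nothing but 2 survives at r4c1 ⇒ r4c1=2.

Answer: 3 1 2 4 / 4 2 3 1 / 1 3 4 2 / 2 4 1 3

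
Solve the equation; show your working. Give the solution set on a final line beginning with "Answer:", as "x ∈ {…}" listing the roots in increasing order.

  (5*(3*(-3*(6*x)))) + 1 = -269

Step 1. [(5*(3*(-3*(6*x)))) + 1 = -269] the outer +1 inverts by subtracting 1, so sub: 5*(3*(-3*(6*x))) = -270.
Step 2. [5*(3*(-3*(6*x))) = -270] 5 out front; divide by 5. So div: 3*(-3*(6*x)) = -54.
Step 3. [3*(-3*(6*x)) = -54] LHS = 3·(…); ÷3 both sides. So div: -3*(6*x) = -18.
Step 4. [-3*(6*x) = -18] LHS = -3·(…); ÷-3 both sides ⇒ div: 6*x = 6.
Step 5. [6*x = 6] leading coefficient 6: divide by 6 ⇒ div: x = 1.

Answer: x ∈ {1}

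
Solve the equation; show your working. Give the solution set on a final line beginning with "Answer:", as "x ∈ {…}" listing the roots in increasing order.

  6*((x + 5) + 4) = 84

Step 1. [6*((x + 5) + 4) = 84] LHS = 6·(…); ÷6 both sides, so div: (x + 5) + 4 = 14.
Step 2. [(x + 5) + 4 = 14] subtract 4: x sits inside (… + 4), so sub: x + 5 = 10.
Step 3. [x + 5 = 10] the outer +5 inverts by subtracting 5, so sub: x = 5.

Answer: x ∈ {5}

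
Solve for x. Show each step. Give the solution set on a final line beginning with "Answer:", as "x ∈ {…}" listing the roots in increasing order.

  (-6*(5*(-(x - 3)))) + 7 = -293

Step 1. [(-6*(5*(-(x - 3)))) + 7 = -293] the outer +7 inverts by subtracting 7 ⇒ sub: -6*(5*(-(x - 3))) = -300.
Step 2. [-6*(5*(-(x - 3))) = -300] -6 out front; divide by -6, so div: 5*(-(x - 3)) = 50.
Step 3. [5*(-(x - 3)) = 50] leading coefficient 5: divide by 5. So div: -(x - 3) = 10.
Step 4. [-(x - 3) = 10] flip signs both sides, so neg: x - 3 = -10.
Step 5. [x - 3 = -10] 3 comes off first (add 3) ⇒ sub: x = -7.

Answer: x ∈ {-7}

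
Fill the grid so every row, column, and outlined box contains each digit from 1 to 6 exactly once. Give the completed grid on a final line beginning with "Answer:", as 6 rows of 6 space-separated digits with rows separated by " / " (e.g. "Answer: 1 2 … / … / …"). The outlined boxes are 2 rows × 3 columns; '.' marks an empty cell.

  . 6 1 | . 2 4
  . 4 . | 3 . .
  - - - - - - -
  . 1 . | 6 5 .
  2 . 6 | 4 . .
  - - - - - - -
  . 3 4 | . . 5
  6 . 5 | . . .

Step 1. [r5c4∈{1,2}] in row 5, 2 fits only at r5c4 ⇒ r5c4=2.
Step 2. [r6c4∈{1}] nothing but 1 survives at r6c4, so r6c4=1.
Step 3. [r6c6∈{3}] nothing but 3 survives at r6c6. So r6c6=3.
Step 4. [r4c6∈{1}] r4c6 has the single candidate 1. So r4c6=1.
Step 5. [r1c1∈{3,5}] in row 1, 3 fits only at r1c1 ⇒ r1c1=3.
Step 6. [r2c5∈{1,6}] row 2 places 1 nowhere but r2c5. So r2c5=1.
Step 7. [r6c2∈{2}] r6c2 is down to just 2, so r6c2=2.
Step 8. [r3c6∈{2}] r3c6 has the single candidate 2, so r3c6=2.
Step 9. [r4c2∈{5}] r4c2's peers cover all but 5 ⇒ r4c2=5.
Step 10. [r5c1∈{1}] r5c1 has the single candidate 1 ⇒ r5c1=1.
Step 11. [r6c5∈{4}] only 4 remains possible at r6c5. So r6c5=4.
Step 12. [r4c5∈{3}] nothing but 3 survives at r4c5, so r4c5=3.
Step 13. [r1c4∈{5}] r1c4 is down to just 5 ⇒ r1c4=5.
Step 14. [r3c3∈{3}] r3c3's peers cover all but 3. So r3c3=3.
Step 15. [r2c1∈{5}] nothing but 5 survives at r2c1 ⇒ r2c1=5.
Step 16. [r2c3∈{2}] r2c3 is down to just 2, so r2c3=2.
Step 17. [r5c5∈{6}] r5c5 is down to just 6 ⇒ r5c5=6.
Step 18. [r3c1∈{4}] r3c1 has the single candidate 4. So r3c1=4.
Step 19. [r2c6∈{6}] r2c6 is down to just 6. So r2c6=6.

Answer: 3 6 1 5 2 4 / 5 4 2 3 1 6 / 4 1 3 6 5 2 / 2 5 6 4 3 1 / 1 3 4 2 6 5 / 6 2 5 1 4 3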